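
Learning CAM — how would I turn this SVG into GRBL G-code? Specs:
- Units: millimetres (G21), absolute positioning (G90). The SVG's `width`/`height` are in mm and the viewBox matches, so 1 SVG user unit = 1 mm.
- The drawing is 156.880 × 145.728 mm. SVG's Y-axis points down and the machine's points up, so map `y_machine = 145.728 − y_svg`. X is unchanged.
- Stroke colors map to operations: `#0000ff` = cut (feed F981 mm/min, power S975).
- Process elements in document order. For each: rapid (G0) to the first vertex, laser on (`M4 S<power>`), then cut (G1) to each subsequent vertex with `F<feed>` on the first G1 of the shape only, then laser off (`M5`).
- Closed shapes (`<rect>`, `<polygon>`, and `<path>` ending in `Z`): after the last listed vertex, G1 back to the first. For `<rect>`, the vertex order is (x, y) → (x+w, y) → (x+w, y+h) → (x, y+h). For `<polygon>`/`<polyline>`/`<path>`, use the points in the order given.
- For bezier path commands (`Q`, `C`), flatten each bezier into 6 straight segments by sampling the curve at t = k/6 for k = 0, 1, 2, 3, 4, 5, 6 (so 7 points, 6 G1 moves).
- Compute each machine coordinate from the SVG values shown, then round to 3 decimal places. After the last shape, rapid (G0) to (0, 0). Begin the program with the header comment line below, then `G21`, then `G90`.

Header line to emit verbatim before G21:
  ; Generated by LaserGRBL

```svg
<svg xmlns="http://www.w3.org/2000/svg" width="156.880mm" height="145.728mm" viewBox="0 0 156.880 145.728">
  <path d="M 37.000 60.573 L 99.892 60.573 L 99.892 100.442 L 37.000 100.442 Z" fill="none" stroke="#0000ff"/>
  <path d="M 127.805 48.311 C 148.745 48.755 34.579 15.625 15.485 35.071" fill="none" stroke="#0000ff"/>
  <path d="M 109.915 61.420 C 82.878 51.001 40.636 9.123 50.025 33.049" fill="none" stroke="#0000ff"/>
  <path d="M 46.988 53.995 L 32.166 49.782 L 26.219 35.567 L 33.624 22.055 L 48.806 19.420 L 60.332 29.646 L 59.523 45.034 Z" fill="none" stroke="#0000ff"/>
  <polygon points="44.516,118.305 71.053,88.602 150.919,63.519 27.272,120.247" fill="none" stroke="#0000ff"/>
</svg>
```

; Generated by LaserGRBL
G21
G90
G0 X37.000 Y85.155
M4 S975
G1 X99.892 Y85.155 F981
G1 X99.892 Y45.286
G1 X37.000 Y45.286
G1 X37.000 Y85.155
M5
G0 X127.805 Y97.417
M4 S975
G1 X128.082 Y99.594 F981
G1 X112.235 Y104.974
G1 X86.658 Y111.163
G1 X57.745 Y115.768
G1 X31.889 Y116.398
G1 X15.485 Y110.657
M5
G0 X109.915 Y84.308
M4 S975
G1 X95.439 Y91.689 F981
G1 X80.285 Y101.611
G1 X66.310 Y111.373
G1 X55.371 Y118.273
G1 X49.324 Y119.609
G1 X50.025 Y112.679
M5
G0 X46.988 Y91.733
M4 S975
G1 X32.166 Y95.946 F981
G1 X26.219 Y110.161
G1 X33.624 Y123.673
G1 X48.806 Y126.308
G1 X60.332 Y116.082
G1 X59.523 Y100.694
G1 X46.988 Y91.733
M5
G0 X44.516 Y27.423
M4 S975
G1 X71.053 Y57.126 F981
G1 X150.919 Y82.209
G1 X27.272 Y25.481
G1 X44.516 Y27.423
M5
G0 X0.000 Y0.000

viewBox `0 0 156.880 145.728` with mm width/height → 1 unit = 1 mm. Flip: y_m = 145.728 − y_svg.

**Shape 1** — `<path>` rectangle, stroke `#0000ff` → cut (S975, F981). Machine vertices: (37.000,85.155) → (99.892,85.155) → (99.892,45.286) → (37.000,45.286) → (37.000,85.155). Closed: final G1 returns to the first vertex.

**Shape 2** — `<path>` cubic bezier, stroke `#0000ff` → cut (S975, F981). Control points (SVG): P0=(127.805,48.311), P1=(148.745,48.755), P2=(34.579,15.625), P3=(15.485,35.071); sampled at t=k/6. Machine vertices: (127.805,97.417) → (128.082,99.594) → (112.235,104.974) → (86.658,111.163) → (57.745,115.768) → (31.889,116.398) → (15.485,110.657). Open path.

**Shape 3** — `<path>` cubic bezier, stroke `#0000ff` → cut (S975, F981). Control points (SVG): P0=(109.915,61.420), P1=(82.878,51.001), P2=(40.636,9.123), P3=(50.025,33.049); sampled at t=k/6. Machine vertices: (109.915,84.308) → (95.439,91.689) → (80.285,101.611) → (66.310,111.373) → (55.371,118.273) → (49.324,119.609) → (50.025,112.679). Open path.

**Shape 4** — `<path>` regular polygon, stroke `#0000ff` → cut (S975, F981). Machine vertices: (46.988,91.733) → (32.166,95.946) → (26.219,110.161) → (33.624,123.673) → (48.806,126.308) → (60.332,116.082) → (59.523,100.694) → (46.988,91.733). Closed: final G1 returns to the first vertex.

**Shape 5** — `<polygon>` closed polygon, stroke `#0000ff` → cut (S975, F981). Machine vertices: (44.516,27.423) → (71.053,57.126) → (150.919,82.209) → (27.272,25.481) → (44.516,27.423). Closed: final G1 returns to the first vertex.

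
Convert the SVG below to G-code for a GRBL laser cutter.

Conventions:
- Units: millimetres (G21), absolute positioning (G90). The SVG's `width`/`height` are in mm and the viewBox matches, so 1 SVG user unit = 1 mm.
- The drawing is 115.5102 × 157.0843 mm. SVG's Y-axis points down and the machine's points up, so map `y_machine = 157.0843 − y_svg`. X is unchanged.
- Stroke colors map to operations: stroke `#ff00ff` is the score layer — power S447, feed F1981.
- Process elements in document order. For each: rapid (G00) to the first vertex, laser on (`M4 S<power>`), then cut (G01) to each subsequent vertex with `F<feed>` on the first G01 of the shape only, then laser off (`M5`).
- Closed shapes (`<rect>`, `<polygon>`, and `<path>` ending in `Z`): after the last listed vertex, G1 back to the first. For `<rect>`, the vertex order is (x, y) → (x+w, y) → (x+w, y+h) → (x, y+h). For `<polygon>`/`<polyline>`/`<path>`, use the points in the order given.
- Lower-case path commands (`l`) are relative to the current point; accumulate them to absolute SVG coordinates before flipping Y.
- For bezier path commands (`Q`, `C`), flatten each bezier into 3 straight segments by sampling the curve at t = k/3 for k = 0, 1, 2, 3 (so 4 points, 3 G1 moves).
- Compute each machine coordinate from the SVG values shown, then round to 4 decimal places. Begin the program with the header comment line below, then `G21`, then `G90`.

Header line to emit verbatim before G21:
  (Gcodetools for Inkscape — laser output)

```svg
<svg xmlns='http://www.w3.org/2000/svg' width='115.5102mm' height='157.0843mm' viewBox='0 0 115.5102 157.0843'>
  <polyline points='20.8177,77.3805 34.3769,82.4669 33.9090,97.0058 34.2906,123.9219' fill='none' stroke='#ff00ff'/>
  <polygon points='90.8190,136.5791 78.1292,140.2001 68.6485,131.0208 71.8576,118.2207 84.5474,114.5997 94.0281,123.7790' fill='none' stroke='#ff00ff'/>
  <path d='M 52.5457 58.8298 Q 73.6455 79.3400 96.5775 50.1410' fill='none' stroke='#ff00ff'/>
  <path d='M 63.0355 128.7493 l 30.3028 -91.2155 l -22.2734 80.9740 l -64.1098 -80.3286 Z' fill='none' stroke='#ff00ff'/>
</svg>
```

(Gcodetools for Inkscape — laser output)
G21
G90
G00 X20.8177 Y79.7038
M4 S447
G01 X34.3769 Y74.6174 F1981
G01 X33.9090 Y60.0785
G01 X34.2906 Y33.1624
M5
G00 X90.8190 Y20.5052
M4 S447
G01 X78.1292 Y16.8842 F1981
G01 X68.6485 Y26.0635
G01 X71.8576 Y38.8636
G01 X84.5474 Y42.4846
G01 X94.0281 Y33.3053
G01 X90.8190 Y20.5052
M5
G00 X52.5457 Y98.2545
M4 S447
G01 X66.8158 Y90.1043 F1981
G01 X81.4931 Y93.0005
G01 X96.5775 Y106.9433
M5
G00 X63.0355 Y28.3350
M4 S447
G01 X93.3383 Y119.5505 F1981
G01 X71.0649 Y38.5765
G01 X6.9551 Y118.9051
G01 X63.0355 Y28.3350
M5

viewBox `0 0 115.5102 157.0843` with mm width/height → 1 unit = 1 mm. Flip: y_m = 157.0843 − y_svg.

**Shape 1** — `<polyline>` open polyline, stroke `#ff00ff` → score (S447, F1981). Machine vertices: (20.8177,79.7038) → (34.3769,74.6174) → (33.9090,60.0785) → (34.2906,33.1624). Open path.

**Shape 2** — `<polygon>` regular polygon, stroke `#ff00ff` → score (S447, F1981). Machine vertices: (90.8190,20.5052) → (78.1292,16.8842) → (68.6485,26.0635) → (71.8576,38.8636) → (84.5474,42.4846) → (94.0281,33.3053) → (90.8190,20.5052). Closed: final G1 returns to the first vertex.

**Shape 3** — `<path>` quadratic bezier, stroke `#ff00ff` → score (S447, F1981). Control points (SVG): P0=(52.5457,58.8298), P1=(73.6455,79.3400), P2=(96.5775,50.1410); sampled at t=k/3. Machine vertices: (52.5457,98.2545) → (66.8158,90.1043) → (81.4931,93.0005) → (96.5775,106.9433). Open path.

**Shape 4** — `<path>` closed polygon, stroke `#ff00ff` → score (S447, F1981). Machine vertices: (63.0355,28.3350) → (93.3383,119.5505) → (71.0649,38.5765) → (6.9551,118.9051) → (63.0355,28.3350). Closed: final G1 returns to the first vertex.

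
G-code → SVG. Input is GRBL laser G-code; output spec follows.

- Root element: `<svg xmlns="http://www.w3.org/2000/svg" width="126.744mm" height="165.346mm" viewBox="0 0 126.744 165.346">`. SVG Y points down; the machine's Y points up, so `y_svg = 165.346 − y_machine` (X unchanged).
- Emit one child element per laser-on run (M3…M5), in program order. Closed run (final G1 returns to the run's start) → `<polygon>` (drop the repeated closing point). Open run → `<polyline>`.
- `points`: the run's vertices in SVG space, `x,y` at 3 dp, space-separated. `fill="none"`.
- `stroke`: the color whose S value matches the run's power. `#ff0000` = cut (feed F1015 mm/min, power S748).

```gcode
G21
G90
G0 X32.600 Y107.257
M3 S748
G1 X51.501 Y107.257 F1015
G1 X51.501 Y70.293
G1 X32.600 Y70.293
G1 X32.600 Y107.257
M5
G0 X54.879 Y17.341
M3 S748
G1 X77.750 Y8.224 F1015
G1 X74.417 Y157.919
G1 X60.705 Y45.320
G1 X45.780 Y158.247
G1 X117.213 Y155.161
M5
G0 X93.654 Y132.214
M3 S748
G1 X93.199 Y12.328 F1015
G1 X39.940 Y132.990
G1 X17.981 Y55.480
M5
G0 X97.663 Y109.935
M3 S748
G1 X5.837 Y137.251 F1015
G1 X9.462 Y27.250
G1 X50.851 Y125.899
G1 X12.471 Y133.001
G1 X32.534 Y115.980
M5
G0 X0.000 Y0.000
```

y_svg = 165.346 − y_m. Every run uses S748, so all elements get stroke `#ff0000` (cut).

[1] closed run; points: 32.600,58.089 51.501,58.089 51.501,95.053 32.600,95.053

[2] open run; points: 54.879,148.005 77.750,157.122 74.417,7.427 60.705,120.026 45.780,7.099 117.213,10.185

[3] open run; points: 93.654,33.132 93.199,153.018 39.940,32.356 17.981,109.866

[4] open run; points: 97.663,55.411 5.837,28.095 9.462,138.096 50.851,39.447 12.471,32.345 32.534,49.366

<svg xmlns="http://www.w3.org/2000/svg" width="126.744mm" height="165.346mm" viewBox="0 0 126.744 165.346">
  <polygon points="32.600,58.089 51.501,58.089 51.501,95.053 32.600,95.053" fill="none" stroke="#ff0000"/>
  <polyline points="54.879,148.005 77.750,157.122 74.417,7.427 60.705,120.026 45.780,7.099 117.213,10.185" fill="none" stroke="#ff0000"/>
  <polyline points="93.654,33.132 93.199,153.018 39.940,32.356 17.981,109.866" fill="none" stroke="#ff0000"/>
  <polyline points="97.663,55.411 5.837,28.095 9.462,138.096 50.851,39.447 12.471,32.345 32.534,49.366" fill="none" stroke="#ff0000"/>
</svg>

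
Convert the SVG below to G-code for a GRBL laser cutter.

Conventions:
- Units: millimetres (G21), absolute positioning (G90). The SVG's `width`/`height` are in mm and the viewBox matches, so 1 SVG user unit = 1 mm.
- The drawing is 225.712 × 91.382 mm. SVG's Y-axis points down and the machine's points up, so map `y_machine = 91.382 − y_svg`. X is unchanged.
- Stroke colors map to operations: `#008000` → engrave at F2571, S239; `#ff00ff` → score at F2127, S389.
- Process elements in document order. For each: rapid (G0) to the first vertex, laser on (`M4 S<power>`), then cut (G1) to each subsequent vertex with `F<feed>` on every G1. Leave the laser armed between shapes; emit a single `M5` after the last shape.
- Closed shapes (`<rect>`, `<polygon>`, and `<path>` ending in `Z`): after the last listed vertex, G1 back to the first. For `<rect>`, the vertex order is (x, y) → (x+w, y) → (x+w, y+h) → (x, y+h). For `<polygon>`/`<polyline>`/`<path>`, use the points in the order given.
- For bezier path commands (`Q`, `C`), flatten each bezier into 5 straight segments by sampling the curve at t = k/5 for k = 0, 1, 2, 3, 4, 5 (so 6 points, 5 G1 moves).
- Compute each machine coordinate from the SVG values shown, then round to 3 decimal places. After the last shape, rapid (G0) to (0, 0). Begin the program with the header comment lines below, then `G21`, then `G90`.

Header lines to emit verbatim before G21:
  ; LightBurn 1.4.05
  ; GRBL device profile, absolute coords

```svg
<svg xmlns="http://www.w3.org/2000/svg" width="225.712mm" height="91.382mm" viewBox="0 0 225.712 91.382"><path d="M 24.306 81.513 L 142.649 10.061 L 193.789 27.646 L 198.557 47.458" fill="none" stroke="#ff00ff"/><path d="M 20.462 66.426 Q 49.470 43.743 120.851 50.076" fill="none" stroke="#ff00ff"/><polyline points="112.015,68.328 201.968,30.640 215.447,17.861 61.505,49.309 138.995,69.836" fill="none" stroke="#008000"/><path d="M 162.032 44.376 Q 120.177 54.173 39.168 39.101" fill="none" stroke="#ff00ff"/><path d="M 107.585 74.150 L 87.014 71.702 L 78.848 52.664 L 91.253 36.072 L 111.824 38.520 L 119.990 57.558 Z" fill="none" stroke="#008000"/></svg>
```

1 u = 1 mm; y_m = 91.382 − y.

[1] `<path>` open polyline, #ff00ff→score S389 F2127: (24.306,9.869) → (142.649,81.321) → (193.789,63.736) → (198.557,43.924)

[2] `<path>` quadratic bezier, #ff00ff→score S389 F2127: (20.462,24.956) → (33.760,32.869) → (50.448,38.460) → (70.526,41.730) → (93.994,42.679) → (120.851,41.306)

[3] `<polyline>` open polyline, #008000→engrave S239 F2571: (112.015,23.054) → (201.968,60.742) → (215.447,73.521) → (61.505,42.073) → (138.995,21.546)

[4] `<path>` quadratic bezier, #ff00ff→score S389 F2127: (162.032,47.006) → (143.724,44.082) → (122.283,43.147) → (97.711,44.202) → (70.005,47.247) → (39.168,52.281)

[5] `<path>` regular polygon, #008000→engrave S239 F2571: (107.585,17.232) → (87.014,19.680) → (78.848,38.718) → (91.253,55.310) → (111.824,52.862) → (119.990,33.824) → (107.585,17.232) (closed)

; LightBurn 1.4.05
; GRBL device profile, absolute coords
G21
G90
G0 X24.306 Y9.869
M4 S389
G1 X142.649 Y81.321 F2127
G1 X193.789 Y63.736 F2127
G1 X198.557 Y43.924 F2127
G0 X20.462 Y24.956
M4 S389
G1 X33.760 Y32.869 F2127
G1 X50.448 Y38.460 F2127
G1 X70.526 Y41.730 F2127
G1 X93.994 Y42.679 F2127
G1 X120.851 Y41.306 F2127
G0 X112.015 Y23.054
M4 S239
G1 X201.968 Y60.742 F2571
G1 X215.447 Y73.521 F2571
G1 X61.505 Y42.073 F2571
G1 X138.995 Y21.546 F2571
G0 X162.032 Y47.006
M4 S389
G1 X143.724 Y44.082 F2127
G1 X122.283 Y43.147 F2127
G1 X97.711 Y44.202 F2127
G1 X70.005 Y47.247 F2127
G1 X39.168 Y52.281 F2127
G0 X107.585 Y17.232
M4 S239
G1 X87.014 Y19.680 F2571
G1 X78.848 Y38.718 F2571
G1 X91.253 Y55.310 F2571
G1 X111.824 Y52.862 F2571
G1 X119.990 Y33.824 F2571
G1 X107.585 Y17.232 F2571
M5
G0 X0.000 Y0.000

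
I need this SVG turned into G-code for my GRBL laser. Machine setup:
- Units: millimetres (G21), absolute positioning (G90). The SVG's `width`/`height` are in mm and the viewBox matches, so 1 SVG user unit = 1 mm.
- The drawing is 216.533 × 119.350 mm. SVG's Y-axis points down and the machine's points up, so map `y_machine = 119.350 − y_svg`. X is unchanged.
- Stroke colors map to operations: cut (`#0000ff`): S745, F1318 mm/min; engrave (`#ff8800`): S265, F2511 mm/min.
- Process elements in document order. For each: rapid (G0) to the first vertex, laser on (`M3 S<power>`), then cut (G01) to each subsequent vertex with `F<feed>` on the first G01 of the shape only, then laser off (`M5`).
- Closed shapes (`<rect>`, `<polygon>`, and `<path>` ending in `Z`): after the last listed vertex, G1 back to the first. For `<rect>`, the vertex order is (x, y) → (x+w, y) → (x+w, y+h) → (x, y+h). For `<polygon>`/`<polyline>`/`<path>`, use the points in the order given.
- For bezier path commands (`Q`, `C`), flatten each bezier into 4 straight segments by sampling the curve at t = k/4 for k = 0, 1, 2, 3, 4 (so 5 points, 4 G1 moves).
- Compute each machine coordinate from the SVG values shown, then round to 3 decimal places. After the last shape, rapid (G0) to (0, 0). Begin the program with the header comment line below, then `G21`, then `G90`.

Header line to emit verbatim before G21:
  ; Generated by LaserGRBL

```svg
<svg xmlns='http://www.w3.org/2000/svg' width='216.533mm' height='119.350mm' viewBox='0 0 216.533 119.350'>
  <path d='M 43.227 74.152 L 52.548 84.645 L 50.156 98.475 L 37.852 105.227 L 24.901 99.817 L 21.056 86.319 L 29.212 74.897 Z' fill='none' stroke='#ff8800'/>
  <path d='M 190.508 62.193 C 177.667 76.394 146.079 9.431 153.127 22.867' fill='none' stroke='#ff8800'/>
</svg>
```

Since the viewBox matches the mm dimensions, user units are millimetres directly. The only transform is the Y-flip y_m = 119.350 − y_svg.

Shape 1 is a regular polygon drawn with `<path>`. Its stroke #ff8800 means engrave at S265, F2511. After flipping Y the toolpath is (43.227,45.198) → (52.548,34.705) → (50.156,20.875) → (37.852,14.123) → (24.901,19.533) → (21.056,33.031) → (29.212,44.453) → (43.227,45.198), returning to the start.

Shape 2 is a cubic bezier drawn with `<path>`. Its stroke #ff8800 means engrave at S265, F2511. After flipping Y the toolpath is (190.508,57.157) → (178.259,59.200) → (164.359,76.533) → (154.189,94.010) → (153.127,96.483).

; Generated by LaserGRBL
G21
G90
G0 X43.227 Y45.198
M3 S265
G01 X52.548 Y34.705 F2511
G01 X50.156 Y20.875
G01 X37.852 Y14.123
G01 X24.901 Y19.533
G01 X21.056 Y33.031
G01 X29.212 Y44.453
G01 X43.227 Y45.198
M5
G0 X190.508 Y57.157
M3 S265
G01 X178.259 Y59.200 F2511
G01 X164.359 Y76.533
G01 X154.189 Y94.010
G01 X153.127 Y96.483
M5
G0 X0.000 Y0.000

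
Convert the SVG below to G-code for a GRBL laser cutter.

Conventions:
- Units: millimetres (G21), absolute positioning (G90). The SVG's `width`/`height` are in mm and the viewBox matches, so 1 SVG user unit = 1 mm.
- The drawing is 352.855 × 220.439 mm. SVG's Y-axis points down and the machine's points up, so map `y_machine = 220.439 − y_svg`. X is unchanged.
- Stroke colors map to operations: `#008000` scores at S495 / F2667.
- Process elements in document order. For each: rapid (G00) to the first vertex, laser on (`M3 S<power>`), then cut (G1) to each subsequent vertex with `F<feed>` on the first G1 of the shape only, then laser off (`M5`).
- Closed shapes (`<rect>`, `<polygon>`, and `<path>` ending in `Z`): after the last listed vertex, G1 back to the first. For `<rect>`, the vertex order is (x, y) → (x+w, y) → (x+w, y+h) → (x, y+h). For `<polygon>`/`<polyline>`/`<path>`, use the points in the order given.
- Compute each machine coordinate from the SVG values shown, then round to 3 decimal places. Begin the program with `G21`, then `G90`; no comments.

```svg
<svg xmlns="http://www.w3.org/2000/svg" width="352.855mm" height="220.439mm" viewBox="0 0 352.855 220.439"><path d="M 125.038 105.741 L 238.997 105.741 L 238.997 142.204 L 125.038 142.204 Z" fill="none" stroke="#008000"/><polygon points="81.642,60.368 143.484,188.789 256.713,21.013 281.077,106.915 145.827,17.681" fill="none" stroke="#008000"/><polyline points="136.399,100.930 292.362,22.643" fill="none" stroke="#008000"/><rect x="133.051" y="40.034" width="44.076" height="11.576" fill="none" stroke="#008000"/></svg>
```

G21
G90
G00 X125.038 Y114.698
M3 S495
G1 X238.997 Y114.698 F2667
G1 X238.997 Y78.235
G1 X125.038 Y78.235
G1 X125.038 Y114.698
M5
G00 X81.642 Y160.071
M3 S495
G1 X143.484 Y31.650 F2667
G1 X256.713 Y199.426
G1 X281.077 Y113.524
G1 X145.827 Y202.758
G1 X81.642 Y160.071
M5
G00 X136.399 Y119.509
M3 S495
G1 X292.362 Y197.796 F2667
M5
G00 X133.051 Y180.405
M3 S495
G1 X177.127 Y180.405 F2667
G1 X177.127 Y168.829
G1 X133.051 Y168.829
G1 X133.051 Y180.405
M5

1 u = 1 mm; y_m = 220.439 − y.

[1] `<path>` rectangle, #008000→score S495 F2667: (125.038,114.698) → (238.997,114.698) → (238.997,78.235) → (125.038,78.235) → (125.038,114.698) (closed)

[2] `<polygon>` closed polygon, #008000→score S495 F2667: (81.642,160.071) → (143.484,31.650) → (256.713,199.426) → (281.077,113.524) → (145.827,202.758) → (81.642,160.071) (closed)

[3] `<polyline>` line segment, #008000→score S495 F2667: (136.399,119.509) → (292.362,197.796)

[4] `<rect>` rectangle, #008000→score S495 F2667: (133.051,180.405) → (177.127,180.405) → (177.127,168.829) → (133.051,168.829) → (133.051,180.405) (closed)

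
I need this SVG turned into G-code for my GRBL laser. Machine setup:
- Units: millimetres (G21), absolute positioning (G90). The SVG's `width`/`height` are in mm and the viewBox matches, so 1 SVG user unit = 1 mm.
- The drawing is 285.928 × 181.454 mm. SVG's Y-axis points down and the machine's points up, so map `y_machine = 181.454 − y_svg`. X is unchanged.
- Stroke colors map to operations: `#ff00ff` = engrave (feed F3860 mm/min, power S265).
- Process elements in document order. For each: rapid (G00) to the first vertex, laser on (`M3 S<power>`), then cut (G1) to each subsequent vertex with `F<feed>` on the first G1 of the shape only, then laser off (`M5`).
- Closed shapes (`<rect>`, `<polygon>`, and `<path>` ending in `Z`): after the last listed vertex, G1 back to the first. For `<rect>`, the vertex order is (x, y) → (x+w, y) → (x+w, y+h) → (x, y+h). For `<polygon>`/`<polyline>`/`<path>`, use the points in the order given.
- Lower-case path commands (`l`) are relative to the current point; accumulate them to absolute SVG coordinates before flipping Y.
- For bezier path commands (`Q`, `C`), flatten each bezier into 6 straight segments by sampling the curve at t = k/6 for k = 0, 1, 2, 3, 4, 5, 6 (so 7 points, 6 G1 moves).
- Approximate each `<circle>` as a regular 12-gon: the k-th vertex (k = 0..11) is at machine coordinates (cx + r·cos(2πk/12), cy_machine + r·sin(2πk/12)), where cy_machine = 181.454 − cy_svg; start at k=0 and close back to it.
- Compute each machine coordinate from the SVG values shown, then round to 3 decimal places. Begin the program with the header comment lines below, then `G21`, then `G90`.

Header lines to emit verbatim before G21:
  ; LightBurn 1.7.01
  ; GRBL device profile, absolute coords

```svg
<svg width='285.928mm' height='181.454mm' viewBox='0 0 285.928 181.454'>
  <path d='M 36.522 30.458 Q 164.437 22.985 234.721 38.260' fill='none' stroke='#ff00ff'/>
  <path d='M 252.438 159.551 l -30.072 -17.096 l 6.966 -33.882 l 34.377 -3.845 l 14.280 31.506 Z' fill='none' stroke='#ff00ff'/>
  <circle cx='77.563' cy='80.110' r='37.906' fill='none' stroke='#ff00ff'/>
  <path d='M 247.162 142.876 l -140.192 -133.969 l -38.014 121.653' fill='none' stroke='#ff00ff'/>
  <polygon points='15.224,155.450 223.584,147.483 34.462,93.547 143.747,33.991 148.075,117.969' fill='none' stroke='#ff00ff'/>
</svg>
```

viewBox `0 0 285.928 181.454` with mm width/height → 1 unit = 1 mm. Flip: y_m = 181.454 − y_svg.

**Shape 1** — `<path>` quadratic bezier, stroke `#ff00ff` → engrave (S265, F3860). Control points (SVG): P0=(36.522,30.458), P1=(164.437,22.985), P2=(234.721,38.260); sampled at t=k/6. Machine vertices: (36.522,150.996) → (77.559,152.855) → (115.395,153.450) → (150.029,152.782) → (181.462,150.850) → (209.692,147.654) → (234.721,143.194). Open path.

**Shape 2** — `<path>` regular polygon, stroke `#ff00ff` → engrave (S265, F3860). Machine vertices: (252.438,21.903) → (222.366,38.999) → (229.332,72.881) → (263.709,76.726) → (277.989,45.220) → (252.438,21.903). Closed: final G1 returns to the first vertex.

**Shape 3** — `<circle>` circle, stroke `#ff00ff` → engrave (S265, F3860). Machine vertices: (115.469,101.344) → (110.391,120.297) → (96.516,134.172) → (77.563,139.250) → (58.610,134.172) → (44.735,120.297) → (39.657,101.344) → (44.735,82.391) → (58.610,68.516) → (77.563,63.438) → (96.516,68.516) → (110.391,82.391) → (115.469,101.344). Closed: final G1 returns to the first vertex.

**Shape 4** — `<path>` open polyline, stroke `#ff00ff` → engrave (S265, F3860). Machine vertices: (247.162,38.578) → (106.970,172.547) → (68.956,50.894). Open path.

**Shape 5** — `<polygon>` closed polygon, stroke `#ff00ff` → engrave (S265, F3860). Machine vertices: (15.224,26.004) → (223.584,33.971) → (34.462,87.907) → (143.747,147.463) → (148.075,63.485) → (15.224,26.004). Closed: final G1 returns to the first vertex.

; LightBurn 1.7.01
; GRBL device profile, absolute coords
G21
G90
G00 X36.522 Y150.996
M3 S265
G1 X77.559 Y152.855 F3860
G1 X115.395 Y153.450
G1 X150.029 Y152.782
G1 X181.462 Y150.850
G1 X209.692 Y147.654
G1 X234.721 Y143.194
M5
G00 X252.438 Y21.903
M3 S265
G1 X222.366 Y38.999 F3860
G1 X229.332 Y72.881
G1 X263.709 Y76.726
G1 X277.989 Y45.220
G1 X252.438 Y21.903
M5
G00 X115.469 Y101.344
M3 S265
G1 X110.391 Y120.297 F3860
G1 X96.516 Y134.172
G1 X77.563 Y139.250
G1 X58.610 Y134.172
G1 X44.735 Y120.297
G1 X39.657 Y101.344
G1 X44.735 Y82.391
G1 X58.610 Y68.516
G1 X77.563 Y63.438
G1 X96.516 Y68.516
G1 X110.391 Y82.391
G1 X115.469 Y101.344
M5
G00 X247.162 Y38.578
M3 S265
G1 X106.970 Y172.547 F3860
G1 X68.956 Y50.894
M5
G00 X15.224 Y26.004
M3 S265
G1 X223.584 Y33.971 F3860
G1 X34.462 Y87.907
G1 X143.747 Y147.463
G1 X148.075 Y63.485
G1 X15.224 Y26.004
M5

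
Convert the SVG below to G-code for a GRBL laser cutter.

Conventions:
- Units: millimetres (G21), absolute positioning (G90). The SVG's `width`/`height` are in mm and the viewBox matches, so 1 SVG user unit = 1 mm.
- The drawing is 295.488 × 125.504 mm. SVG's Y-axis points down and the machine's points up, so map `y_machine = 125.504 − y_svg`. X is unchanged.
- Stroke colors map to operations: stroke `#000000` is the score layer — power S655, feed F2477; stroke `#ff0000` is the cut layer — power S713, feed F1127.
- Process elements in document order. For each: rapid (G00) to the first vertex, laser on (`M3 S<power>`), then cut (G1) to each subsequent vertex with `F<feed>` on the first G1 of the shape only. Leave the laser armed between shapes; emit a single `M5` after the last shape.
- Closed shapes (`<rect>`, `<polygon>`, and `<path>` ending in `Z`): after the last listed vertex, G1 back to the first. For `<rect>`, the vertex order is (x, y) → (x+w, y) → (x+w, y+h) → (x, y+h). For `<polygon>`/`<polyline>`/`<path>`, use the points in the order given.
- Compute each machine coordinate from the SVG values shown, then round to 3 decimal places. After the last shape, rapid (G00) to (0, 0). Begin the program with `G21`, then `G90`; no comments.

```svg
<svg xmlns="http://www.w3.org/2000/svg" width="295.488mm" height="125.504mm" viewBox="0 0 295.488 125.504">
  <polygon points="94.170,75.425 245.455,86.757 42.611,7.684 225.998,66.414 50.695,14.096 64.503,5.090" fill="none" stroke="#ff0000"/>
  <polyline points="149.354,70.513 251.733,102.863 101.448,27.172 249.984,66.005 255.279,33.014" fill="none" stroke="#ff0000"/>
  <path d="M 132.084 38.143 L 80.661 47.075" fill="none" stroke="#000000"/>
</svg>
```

G21
G90
G00 X94.170 Y50.079
M3 S713
G1 X245.455 Y38.747 F1127
G1 X42.611 Y117.820
G1 X225.998 Y59.090
G1 X50.695 Y111.408
G1 X64.503 Y120.414
G1 X94.170 Y50.079
G00 X149.354 Y54.991
M3 S713
G1 X251.733 Y22.641 F1127
G1 X101.448 Y98.332
G1 X249.984 Y59.499
G1 X255.279 Y92.490
G00 X132.084 Y87.361
M3 S655
G1 X80.661 Y78.429 F2477
M5
G00 X0.000 Y0.000

viewBox `0 0 295.488 125.504` with mm width/height → 1 unit = 1 mm. Flip: y_m = 125.504 − y_svg.

**Shape 1** — `<polygon>` closed polygon, stroke `#ff0000` → cut (S713, F1127). Machine vertices: (94.170,50.079) → (245.455,38.747) → (42.611,117.820) → (225.998,59.090) → (50.695,111.408) → (64.503,120.414) → (94.170,50.079). Closed: final G1 returns to the first vertex.

**Shape 2** — `<polyline>` open polyline, stroke `#ff0000` → cut (S713, F1127). Machine vertices: (149.354,54.991) → (251.733,22.641) → (101.448,98.332) → (249.984,59.499) → (255.279,92.490). Open path.

**Shape 3** — `<path>` line segment, stroke `#000000` → score (S655, F2477). Machine vertices: (132.084,87.361) → (80.661,78.429). Open path.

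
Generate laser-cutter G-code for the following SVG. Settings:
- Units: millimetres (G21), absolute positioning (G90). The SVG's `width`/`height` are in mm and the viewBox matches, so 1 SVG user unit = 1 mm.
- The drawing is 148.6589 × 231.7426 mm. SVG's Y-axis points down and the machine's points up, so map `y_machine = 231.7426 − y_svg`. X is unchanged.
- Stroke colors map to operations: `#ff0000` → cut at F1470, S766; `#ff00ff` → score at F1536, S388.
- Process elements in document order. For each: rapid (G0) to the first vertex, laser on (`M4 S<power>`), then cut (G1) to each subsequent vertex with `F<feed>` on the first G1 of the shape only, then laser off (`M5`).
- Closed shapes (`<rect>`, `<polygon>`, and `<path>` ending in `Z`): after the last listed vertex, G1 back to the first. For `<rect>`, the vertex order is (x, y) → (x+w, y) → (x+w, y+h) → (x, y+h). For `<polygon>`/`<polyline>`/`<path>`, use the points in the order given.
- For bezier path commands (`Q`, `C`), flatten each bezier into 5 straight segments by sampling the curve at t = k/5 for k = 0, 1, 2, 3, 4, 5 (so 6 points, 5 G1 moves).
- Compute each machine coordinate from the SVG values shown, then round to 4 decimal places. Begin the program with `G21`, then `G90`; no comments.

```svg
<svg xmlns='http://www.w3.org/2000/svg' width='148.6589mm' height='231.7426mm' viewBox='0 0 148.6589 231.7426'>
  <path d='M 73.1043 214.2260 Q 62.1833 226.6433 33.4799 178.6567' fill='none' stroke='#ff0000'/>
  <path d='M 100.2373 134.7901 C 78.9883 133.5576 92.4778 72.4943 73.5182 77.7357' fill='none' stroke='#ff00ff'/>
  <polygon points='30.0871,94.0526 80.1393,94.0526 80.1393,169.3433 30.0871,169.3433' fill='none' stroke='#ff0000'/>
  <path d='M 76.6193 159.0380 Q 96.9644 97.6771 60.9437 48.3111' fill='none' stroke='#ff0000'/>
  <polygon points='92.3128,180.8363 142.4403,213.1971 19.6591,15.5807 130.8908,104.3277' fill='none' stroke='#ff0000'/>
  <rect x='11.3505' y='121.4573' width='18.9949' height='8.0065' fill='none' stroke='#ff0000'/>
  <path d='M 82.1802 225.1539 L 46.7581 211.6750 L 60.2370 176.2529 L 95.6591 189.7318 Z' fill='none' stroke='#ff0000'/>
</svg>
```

G21
G90
G0 X73.1043 Y17.5166
M4 S766
G1 X68.0246 Y14.9658 F1470
G1 X61.5223 Y17.2474
G1 X53.5974 Y24.3612
G1 X44.2500 Y36.3074
G1 X33.4799 Y53.0859
M5
G0 X100.2373 Y96.9525
M4 S388
G1 X91.1190 Y103.8626 F1536
G1 X87.1130 Y119.0776
G1 X84.9942 Y136.5430
G1 X81.5376 Y150.2043
G1 X73.5182 Y154.0069
M5
G0 X30.0871 Y137.6900
M4 S766
G1 X80.1393 Y137.6900 F1470
G1 X80.1393 Y62.3993
G1 X30.0871 Y62.3993
G1 X30.0871 Y137.6900
M5
G0 X76.6193 Y72.7046
M4 S766
G1 X82.5027 Y96.7692 F1470
G1 X83.8769 Y119.8741
G1 X80.7417 Y142.0195
G1 X73.0973 Y163.2053
G1 X60.9437 Y183.4315
M5
G0 X92.3128 Y50.9063
M4 S766
G1 X142.4403 Y18.5455 F1470
G1 X19.6591 Y216.1619
G1 X130.8908 Y127.4149
G1 X92.3128 Y50.9063
M5
G0 X11.3505 Y110.2853
M4 S766
G1 X30.3454 Y110.2853 F1470
G1 X30.3454 Y102.2788
G1 X11.3505 Y102.2788
G1 X11.3505 Y110.2853
M5
G0 X82.1802 Y6.5887
M4 S766
G1 X46.7581 Y20.0676 F1470
G1 X60.2370 Y55.4897
G1 X95.6591 Y42.0108
G1 X82.1802 Y6.5887
M5

Since the viewBox matches the mm dimensions, user units are millimetres directly. The only transform is the Y-flip y_m = 231.7426 − y_svg.

Shape 1 is a quadratic bezier drawn with `<path>`. Its stroke #ff0000 means cut at S766, F1470. After flipping Y the toolpath is (73.1043,17.5166) → (68.0246,14.9658) → (61.5223,17.2474) → (53.5974,24.3612) → (44.2500,36.3074) → (33.4799,53.0859).

Shape 2 is a cubic bezier drawn with `<path>`. Its stroke #ff00ff means score at S388, F1536. After flipping Y the toolpath is (100.2373,96.9525) → (91.1190,103.8626) → (87.1130,119.0776) → (84.9942,136.5430) → (81.5376,150.2043) → (73.5182,154.0069).

Shape 3 is a rectangle drawn with `<polygon>`. Its stroke #ff0000 means cut at S766, F1470. After flipping Y the toolpath is (30.0871,137.6900) → (80.1393,137.6900) → (80.1393,62.3993) → (30.0871,62.3993) → (30.0871,137.6900), returning to the start.

Shape 4 is a quadratic bezier drawn with `<path>`. Its stroke #ff0000 means cut at S766, F1470. After flipping Y the toolpath is (76.6193,72.7046) → (82.5027,96.7692) → (83.8769,119.8741) → (80.7417,142.0195) → (73.0973,163.2053) → (60.9437,183.4315).

Shape 5 is a closed polygon drawn with `<polygon>`. Its stroke #ff0000 means cut at S766, F1470. After flipping Y the toolpath is (92.3128,50.9063) → (142.4403,18.5455) → (19.6591,216.1619) → (130.8908,127.4149) → (92.3128,50.9063), returning to the start.

Shape 6 is a rectangle drawn with `<rect>`. Its stroke #ff0000 means cut at S766, F1470. After flipping Y the toolpath is (11.3505,110.2853) → (30.3454,110.2853) → (30.3454,102.2788) → (11.3505,102.2788) → (11.3505,110.2853), returning to the start.

Shape 7 is a regular polygon drawn with `<path>`. Its stroke #ff0000 means cut at S766, F1470. After flipping Y the toolpath is (82.1802,6.5887) → (46.7581,20.0676) → (60.2370,55.4897) → (95.6591,42.0108) → (82.1802,6.5887), returning to the start.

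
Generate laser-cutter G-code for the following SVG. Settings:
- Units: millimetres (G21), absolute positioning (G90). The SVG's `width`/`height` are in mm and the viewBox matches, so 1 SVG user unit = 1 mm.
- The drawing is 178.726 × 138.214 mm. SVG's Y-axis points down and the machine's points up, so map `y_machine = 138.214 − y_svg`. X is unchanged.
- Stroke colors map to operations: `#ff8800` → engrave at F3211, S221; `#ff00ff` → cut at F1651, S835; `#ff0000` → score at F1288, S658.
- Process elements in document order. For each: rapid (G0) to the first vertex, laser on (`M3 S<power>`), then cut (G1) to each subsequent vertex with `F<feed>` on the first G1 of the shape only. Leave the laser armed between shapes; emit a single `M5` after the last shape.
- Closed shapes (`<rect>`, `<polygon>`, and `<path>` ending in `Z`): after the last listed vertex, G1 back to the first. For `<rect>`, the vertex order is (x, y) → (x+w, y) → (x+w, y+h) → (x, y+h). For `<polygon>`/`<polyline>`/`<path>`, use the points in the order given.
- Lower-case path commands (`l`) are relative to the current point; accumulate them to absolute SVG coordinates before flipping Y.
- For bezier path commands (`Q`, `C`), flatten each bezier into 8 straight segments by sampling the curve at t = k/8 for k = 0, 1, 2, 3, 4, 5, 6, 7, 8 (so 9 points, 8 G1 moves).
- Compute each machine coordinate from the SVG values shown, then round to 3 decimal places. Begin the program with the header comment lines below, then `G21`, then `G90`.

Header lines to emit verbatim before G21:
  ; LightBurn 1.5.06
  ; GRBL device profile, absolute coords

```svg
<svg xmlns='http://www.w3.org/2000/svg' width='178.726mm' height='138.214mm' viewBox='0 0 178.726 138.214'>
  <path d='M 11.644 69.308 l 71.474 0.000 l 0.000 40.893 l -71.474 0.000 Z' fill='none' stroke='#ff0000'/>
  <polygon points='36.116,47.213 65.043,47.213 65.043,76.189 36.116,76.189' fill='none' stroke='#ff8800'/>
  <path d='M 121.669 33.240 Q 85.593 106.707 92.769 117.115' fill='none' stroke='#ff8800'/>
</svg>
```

viewBox `0 0 178.726 138.214` with mm width/height → 1 unit = 1 mm. Flip: y_m = 138.214 − y_svg.

**Shape 1** — `<path>` rectangle, stroke `#ff0000` → score (S658, F1288). Machine vertices: (11.644,68.906) → (83.118,68.906) → (83.118,28.013) → (11.644,28.013) → (11.644,68.906). Closed: final G1 returns to the first vertex.

**Shape 2** — `<polygon>` rectangle, stroke `#ff8800` → engrave (S221, F3211). Machine vertices: (36.116,91.001) → (65.043,91.001) → (65.043,62.025) → (36.116,62.025) → (36.116,91.001). Closed: final G1 returns to the first vertex.

**Shape 3** — `<path>` quadratic bezier, stroke `#ff8800` → engrave (S221, F3211). Control points (SVG): P0=(121.669,33.240), P1=(85.593,106.707), P2=(92.769,117.115); sampled at t=k/8. Machine vertices: (121.669,104.974) → (113.326,87.593) → (106.334,72.182) → (100.694,58.741) → (96.406,47.272) → (93.469,37.773) → (91.884,30.244) → (91.651,24.686) → (92.769,21.099). Open path.

; LightBurn 1.5.06
; GRBL device profile, absolute coords
G21
G90
G0 X11.644 Y68.906
M3 S658
G1 X83.118 Y68.906 F1288
G1 X83.118 Y28.013
G1 X11.644 Y28.013
G1 X11.644 Y68.906
G0 X36.116 Y91.001
M3 S221
G1 X65.043 Y91.001 F3211
G1 X65.043 Y62.025
G1 X36.116 Y62.025
G1 X36.116 Y91.001
G0 X121.669 Y104.974
M3 S221
G1 X113.326 Y87.593 F3211
G1 X106.334 Y72.182
G1 X100.694 Y58.741
G1 X96.406 Y47.272
G1 X93.469 Y37.773
G1 X91.884 Y30.244
G1 X91.651 Y24.686
G1 X92.769 Y21.099
M5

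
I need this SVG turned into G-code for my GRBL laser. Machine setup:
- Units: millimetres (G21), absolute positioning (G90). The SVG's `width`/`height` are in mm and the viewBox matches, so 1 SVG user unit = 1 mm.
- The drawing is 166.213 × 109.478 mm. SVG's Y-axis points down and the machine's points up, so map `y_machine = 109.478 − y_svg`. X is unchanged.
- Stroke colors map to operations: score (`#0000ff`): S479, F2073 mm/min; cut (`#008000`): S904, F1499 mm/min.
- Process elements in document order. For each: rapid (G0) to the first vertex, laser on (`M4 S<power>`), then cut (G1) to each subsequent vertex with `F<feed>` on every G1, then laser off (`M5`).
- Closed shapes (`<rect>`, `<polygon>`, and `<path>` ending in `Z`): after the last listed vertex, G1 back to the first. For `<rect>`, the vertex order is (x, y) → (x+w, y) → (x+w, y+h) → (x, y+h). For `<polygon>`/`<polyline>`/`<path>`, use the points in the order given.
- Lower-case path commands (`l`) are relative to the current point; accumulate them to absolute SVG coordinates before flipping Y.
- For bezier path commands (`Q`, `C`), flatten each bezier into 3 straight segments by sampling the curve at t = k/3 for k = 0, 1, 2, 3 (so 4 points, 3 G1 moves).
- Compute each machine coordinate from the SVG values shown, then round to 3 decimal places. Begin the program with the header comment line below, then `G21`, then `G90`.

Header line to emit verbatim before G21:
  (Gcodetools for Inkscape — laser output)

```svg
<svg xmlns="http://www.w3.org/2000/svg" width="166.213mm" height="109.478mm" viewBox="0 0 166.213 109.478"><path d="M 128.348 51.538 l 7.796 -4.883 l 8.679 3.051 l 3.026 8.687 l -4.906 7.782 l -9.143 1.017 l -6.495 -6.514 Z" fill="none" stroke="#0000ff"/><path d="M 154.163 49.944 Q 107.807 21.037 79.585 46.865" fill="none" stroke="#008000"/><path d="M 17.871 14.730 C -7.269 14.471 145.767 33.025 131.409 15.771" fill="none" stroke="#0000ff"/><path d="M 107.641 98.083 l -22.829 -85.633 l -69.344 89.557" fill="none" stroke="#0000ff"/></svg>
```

1 u = 1 mm; y_m = 109.478 − y.

[1] `<path>` regular polygon, #0000ff→score S479 F2073: (128.348,57.940) → (136.144,62.823) → (144.823,59.772) → (147.849,51.085) → (142.943,43.303) → (133.800,42.286) → (127.305,48.800) → (128.348,57.940) (closed)

[2] `<path>` quadratic bezier, #008000→cut S904 F1499: (154.163,59.534) → (125.274,72.724) → (100.415,73.750) → (79.585,62.613)

[3] `<path>` cubic bezier, #0000ff→score S479 F2073: (17.871,94.748) → (39.324,90.759) → (102.768,86.366) → (131.409,93.707)

[4] `<path>` open polyline, #0000ff→score S479 F2073: (107.641,11.395) → (84.812,97.028) → (15.468,7.471)

(Gcodetools for Inkscape — laser output)
G21
G90
G0 X128.348 Y57.940
M4 S479
G1 X136.144 Y62.823 F2073
G1 X144.823 Y59.772 F2073
G1 X147.849 Y51.085 F2073
G1 X142.943 Y43.303 F2073
G1 X133.800 Y42.286 F2073
G1 X127.305 Y48.800 F2073
G1 X128.348 Y57.940 F2073
M5
G0 X154.163 Y59.534
M4 S904
G1 X125.274 Y72.724 F1499
G1 X100.415 Y73.750 F1499
G1 X79.585 Y62.613 F1499
M5
G0 X17.871 Y94.748
M4 S479
G1 X39.324 Y90.759 F2073
G1 X102.768 Y86.366 F2073
G1 X131.409 Y93.707 F2073
M5
G0 X107.641 Y11.395
M4 S479
G1 X84.812 Y97.028 F2073
G1 X15.468 Y7.471 F2073
M5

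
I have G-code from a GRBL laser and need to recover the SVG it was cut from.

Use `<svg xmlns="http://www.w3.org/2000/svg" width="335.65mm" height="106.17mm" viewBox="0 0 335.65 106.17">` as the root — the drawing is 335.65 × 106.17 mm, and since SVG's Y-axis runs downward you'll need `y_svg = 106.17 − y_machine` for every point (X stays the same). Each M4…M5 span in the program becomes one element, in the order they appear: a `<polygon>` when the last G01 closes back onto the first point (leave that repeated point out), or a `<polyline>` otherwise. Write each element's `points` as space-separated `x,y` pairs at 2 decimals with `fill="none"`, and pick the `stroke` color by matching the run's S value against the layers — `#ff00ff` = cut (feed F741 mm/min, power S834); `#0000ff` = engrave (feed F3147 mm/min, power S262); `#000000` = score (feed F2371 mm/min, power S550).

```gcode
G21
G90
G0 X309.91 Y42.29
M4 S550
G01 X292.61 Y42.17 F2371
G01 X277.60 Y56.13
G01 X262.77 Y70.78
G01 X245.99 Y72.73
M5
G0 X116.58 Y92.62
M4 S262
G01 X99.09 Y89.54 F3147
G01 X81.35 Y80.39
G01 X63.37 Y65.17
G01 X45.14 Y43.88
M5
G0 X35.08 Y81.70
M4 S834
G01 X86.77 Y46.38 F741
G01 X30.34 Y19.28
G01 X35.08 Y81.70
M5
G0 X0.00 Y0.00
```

Each laser-on run becomes one SVG element. Flip Y back into SVG space with y_svg = 106.17 − y_machine.

Run 1: power S550 maps to stroke `#000000` (score). The run is open, so emit a `<polyline>` with points (Y-flipped): 309.91,63.88 292.61,64.00 277.60,50.04 262.77,35.39 245.99,33.44.

Run 2: power S262 maps to stroke `#0000ff` (engrave). The run is open, so emit a `<polyline>` with points (Y-flipped): 116.58,13.55 99.09,16.63 81.35,25.78 63.37,41.00 45.14,62.29.

Run 3: power S834 maps to stroke `#ff00ff` (cut). The run returns to its start, so emit a `<polygon>` with points (Y-flipped): 35.08,24.47 86.77,59.79 30.34,86.89.

<svg xmlns="http://www.w3.org/2000/svg" width="335.65mm" height="106.17mm" viewBox="0 0 335.65 106.17">
  <polyline points="309.91,63.88 292.61,64.00 277.60,50.04 262.77,35.39 245.99,33.44" fill="none" stroke="#000000"/>
  <polyline points="116.58,13.55 99.09,16.63 81.35,25.78 63.37,41.00 45.14,62.29" fill="none" stroke="#0000ff"/>
  <polygon points="35.08,24.47 86.77,59.79 30.34,86.89" fill="none" stroke="#ff00ff"/>
</svg>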